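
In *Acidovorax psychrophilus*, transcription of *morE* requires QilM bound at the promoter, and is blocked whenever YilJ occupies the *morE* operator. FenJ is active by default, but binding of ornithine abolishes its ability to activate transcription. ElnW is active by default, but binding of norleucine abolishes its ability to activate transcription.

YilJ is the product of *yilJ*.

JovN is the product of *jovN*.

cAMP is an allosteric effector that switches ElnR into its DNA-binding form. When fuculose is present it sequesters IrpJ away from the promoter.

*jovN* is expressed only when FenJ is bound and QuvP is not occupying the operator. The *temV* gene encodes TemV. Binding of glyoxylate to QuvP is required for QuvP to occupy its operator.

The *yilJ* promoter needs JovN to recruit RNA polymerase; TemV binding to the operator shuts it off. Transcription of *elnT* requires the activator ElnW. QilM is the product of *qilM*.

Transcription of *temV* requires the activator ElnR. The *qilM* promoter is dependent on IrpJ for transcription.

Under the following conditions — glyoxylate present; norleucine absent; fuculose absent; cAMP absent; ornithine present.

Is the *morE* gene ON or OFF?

ON

Glyoxylate is present, so QuvP is active.
Ornithine is present, so FenJ is inactive.
With repressor QuvP bound, *jovN* is not transcribed.
So JovN is not produced.
cAMP is absent, so ElnR is inactive.
Required activator ElnR is absent, so *temV* is not transcribed.
So TemV is not produced.
Required activator JovN is absent, so *yilJ* is not transcribed.
So YilJ is not produced.
Fuculose is absent, so IrpJ is active.
No repressor is bound and IrpJ is active, so *qilM* is transcribed.
So QilM is produced and active.
No repressor is bound and QilM is active, so *morE* is transcribed.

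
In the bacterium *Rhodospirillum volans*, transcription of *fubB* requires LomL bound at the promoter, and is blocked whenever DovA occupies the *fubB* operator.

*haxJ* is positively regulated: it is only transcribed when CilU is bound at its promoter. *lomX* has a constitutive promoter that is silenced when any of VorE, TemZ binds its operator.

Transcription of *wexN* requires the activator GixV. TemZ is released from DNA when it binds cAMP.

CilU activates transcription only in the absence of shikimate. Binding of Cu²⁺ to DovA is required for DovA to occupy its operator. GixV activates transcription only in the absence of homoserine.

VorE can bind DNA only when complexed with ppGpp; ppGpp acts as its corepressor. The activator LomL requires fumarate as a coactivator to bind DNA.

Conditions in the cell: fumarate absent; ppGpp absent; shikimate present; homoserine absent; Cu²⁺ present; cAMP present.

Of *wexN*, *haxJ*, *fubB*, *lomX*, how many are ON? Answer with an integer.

2

Homoserine is absent, so GixV is active.
No repressor is bound and GixV is active, so *wexN* is transcribed.
→ *wexN* is ON.
Shikimate is present, so CilU is inactive.
Required activator CilU is absent, so *haxJ* is not transcribed.
→ *haxJ* is OFF.
Cu²⁺ is present, so DovA is active.
Fumarate is absent, so LomL is inactive.
With repressor DovA bound, *fubB* is not transcribed.
→ *fubB* is OFF.
ppGpp is absent, so VorE is inactive.
cAMP is present, so TemZ is inactive.
With no repressor bound, *lomX* is transcribed.
→ *lomX* is ON.
2 of the 4 genes are transcribed.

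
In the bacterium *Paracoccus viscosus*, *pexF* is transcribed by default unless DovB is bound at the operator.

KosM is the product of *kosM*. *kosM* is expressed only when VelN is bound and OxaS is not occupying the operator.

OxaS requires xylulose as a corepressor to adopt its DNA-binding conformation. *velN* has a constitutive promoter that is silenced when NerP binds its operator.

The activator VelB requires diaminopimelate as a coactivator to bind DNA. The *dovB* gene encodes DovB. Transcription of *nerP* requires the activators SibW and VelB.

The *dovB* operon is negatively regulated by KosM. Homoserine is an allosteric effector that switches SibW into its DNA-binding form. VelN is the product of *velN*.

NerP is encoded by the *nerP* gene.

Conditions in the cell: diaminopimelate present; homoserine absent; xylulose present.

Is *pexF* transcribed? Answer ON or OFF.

Homoserine is absent, so SibW is inactive.
Diaminopimelate is present, so VelB is active.
Required activator SibW is absent, so *nerP* is not transcribed.
So NerP is not produced.
With no repressor bound, *velN* is transcribed.
So VelN is produced and active.
Xylulose is present, so OxaS is active.
With repressor OxaS bound, *kosM* is not transcribed.
So KosM is not produced.
With no repressor bound, *dovB* is transcribed.
So DovB is produced and active.
With repressor DovB bound, *pexF* is not transcribed.

OFF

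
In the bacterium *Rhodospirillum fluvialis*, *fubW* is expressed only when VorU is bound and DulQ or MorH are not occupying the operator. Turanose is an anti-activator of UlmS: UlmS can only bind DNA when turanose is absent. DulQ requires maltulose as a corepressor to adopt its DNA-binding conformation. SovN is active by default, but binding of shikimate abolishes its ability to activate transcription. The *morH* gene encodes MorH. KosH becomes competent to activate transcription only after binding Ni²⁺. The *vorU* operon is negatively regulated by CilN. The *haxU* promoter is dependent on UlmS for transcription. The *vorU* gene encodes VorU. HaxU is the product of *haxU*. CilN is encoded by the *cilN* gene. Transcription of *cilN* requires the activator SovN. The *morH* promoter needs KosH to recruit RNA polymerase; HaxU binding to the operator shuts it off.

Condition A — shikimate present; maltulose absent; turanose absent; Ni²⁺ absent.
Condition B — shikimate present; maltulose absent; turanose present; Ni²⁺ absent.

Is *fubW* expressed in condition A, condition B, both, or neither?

both

Condition A:
Shikimate is present, so SovN is inactive.
Required activator SovN is absent, so *cilN* is not transcribed.
So CilN is not produced.
With no repressor bound, *vorU* is transcribed.
So VorU is produced and active.
Maltulose is absent, so DulQ is inactive.
Turanose is absent, so UlmS is active.
No repressor is bound and UlmS is active, so *haxU* is transcribed.
So HaxU is produced and active.
Ni²⁺ is absent, so KosH is inactive.
With repressor HaxU bound, *morH* is not transcribed.
So MorH is not produced.
No repressor is bound and VorU is active, so *fubW* is transcribed.
→ *fubW* is ON in A.
Condition B:
Shikimate is present, so SovN is inactive.
Required activator SovN is absent, so *cilN* is not transcribed.
So CilN is not produced.
With no repressor bound, *vorU* is transcribed.
So VorU is produced and active.
Maltulose is absent, so DulQ is inactive.
Turanose is present, so UlmS is inactive.
Required activator UlmS is absent, so *haxU* is not transcribed.
So HaxU is not produced.
Ni²⁺ is absent, so KosH is inactive.
Required activator KosH is absent, so *morH* is not transcribed.
So MorH is not produced.
No repressor is bound and VorU is active, so *fubW* is transcribed.
→ *fubW* is ON in B.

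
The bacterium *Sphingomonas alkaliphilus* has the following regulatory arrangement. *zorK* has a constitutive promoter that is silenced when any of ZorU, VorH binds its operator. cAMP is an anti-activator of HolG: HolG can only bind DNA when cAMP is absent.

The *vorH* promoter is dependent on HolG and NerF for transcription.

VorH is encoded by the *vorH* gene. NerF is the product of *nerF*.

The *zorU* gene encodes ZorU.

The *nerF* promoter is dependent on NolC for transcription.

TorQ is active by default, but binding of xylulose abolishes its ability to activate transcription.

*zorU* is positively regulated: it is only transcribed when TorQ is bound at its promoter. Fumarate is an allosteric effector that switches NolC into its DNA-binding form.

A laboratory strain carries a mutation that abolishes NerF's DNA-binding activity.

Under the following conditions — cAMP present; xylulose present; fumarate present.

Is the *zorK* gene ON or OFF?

ON

Xylulose is present, so TorQ is inactive.
Required activator TorQ is absent, so *zorU* is not transcribed.
So ZorU is not produced.
cAMP is present, so HolG is inactive.
NerF is non-functional in this strain, so it has no effect.
Required activator HolG is absent, so *vorH* is not transcribed.
So VorH is not produced.
With no repressor bound, *zorK* is transcribed.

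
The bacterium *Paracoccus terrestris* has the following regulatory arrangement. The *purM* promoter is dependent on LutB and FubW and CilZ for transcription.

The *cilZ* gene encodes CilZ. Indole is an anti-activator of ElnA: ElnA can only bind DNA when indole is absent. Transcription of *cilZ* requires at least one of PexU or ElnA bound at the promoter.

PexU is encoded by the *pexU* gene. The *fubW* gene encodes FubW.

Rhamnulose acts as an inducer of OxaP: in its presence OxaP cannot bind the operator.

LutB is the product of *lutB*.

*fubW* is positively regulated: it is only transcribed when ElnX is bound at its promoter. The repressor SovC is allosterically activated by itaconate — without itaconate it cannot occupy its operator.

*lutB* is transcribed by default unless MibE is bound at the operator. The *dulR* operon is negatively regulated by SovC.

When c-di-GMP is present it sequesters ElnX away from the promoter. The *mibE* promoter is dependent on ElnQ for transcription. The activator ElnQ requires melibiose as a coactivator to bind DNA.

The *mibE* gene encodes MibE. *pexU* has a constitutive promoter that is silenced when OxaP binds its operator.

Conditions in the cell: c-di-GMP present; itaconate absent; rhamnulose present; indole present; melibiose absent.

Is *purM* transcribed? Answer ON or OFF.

Melibiose is absent, so ElnQ is inactive.
Required activator ElnQ is absent, so *mibE* is not transcribed.
So MibE is not produced.
With no repressor bound, *lutB* is transcribed.
So LutB is produced and active.
c-di-GMP is present, so ElnX is inactive.
Required activator ElnX is absent, so *fubW* is not transcribed.
So FubW is not produced.
Rhamnulose is present, so OxaP is inactive.
With no repressor bound, *pexU* is transcribed.
So PexU is produced and active.
Indole is present, so ElnA is inactive.
Activator PexU is present, so *cilZ* is transcribed.
So CilZ is produced and active.
Required activator FubW is absent, so *purM* is not transcribed.

OFF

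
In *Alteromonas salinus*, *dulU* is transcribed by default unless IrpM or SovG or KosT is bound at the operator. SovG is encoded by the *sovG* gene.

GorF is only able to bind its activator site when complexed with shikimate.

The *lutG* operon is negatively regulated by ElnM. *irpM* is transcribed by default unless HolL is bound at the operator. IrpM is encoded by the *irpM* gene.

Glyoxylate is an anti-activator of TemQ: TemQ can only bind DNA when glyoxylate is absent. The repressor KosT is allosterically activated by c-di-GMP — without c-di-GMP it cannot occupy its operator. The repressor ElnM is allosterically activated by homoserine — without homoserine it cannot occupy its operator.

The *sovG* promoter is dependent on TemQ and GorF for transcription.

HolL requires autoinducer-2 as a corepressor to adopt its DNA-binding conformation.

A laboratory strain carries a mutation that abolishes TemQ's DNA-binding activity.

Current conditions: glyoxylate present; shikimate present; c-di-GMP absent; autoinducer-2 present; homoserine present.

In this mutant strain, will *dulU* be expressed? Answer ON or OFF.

ON

Autoinducer-2 is present, so HolL is active.
With repressor HolL bound, *irpM* is not transcribed.
So IrpM is not produced.
TemQ is non-functional in this strain, so it has no effect.
Shikimate is present, so GorF is active.
Required activator TemQ is absent, so *sovG* is not transcribed.
So SovG is not produced.
c-di-GMP is absent, so KosT is inactive.
With no repressor bound, *dulU* is transcribed.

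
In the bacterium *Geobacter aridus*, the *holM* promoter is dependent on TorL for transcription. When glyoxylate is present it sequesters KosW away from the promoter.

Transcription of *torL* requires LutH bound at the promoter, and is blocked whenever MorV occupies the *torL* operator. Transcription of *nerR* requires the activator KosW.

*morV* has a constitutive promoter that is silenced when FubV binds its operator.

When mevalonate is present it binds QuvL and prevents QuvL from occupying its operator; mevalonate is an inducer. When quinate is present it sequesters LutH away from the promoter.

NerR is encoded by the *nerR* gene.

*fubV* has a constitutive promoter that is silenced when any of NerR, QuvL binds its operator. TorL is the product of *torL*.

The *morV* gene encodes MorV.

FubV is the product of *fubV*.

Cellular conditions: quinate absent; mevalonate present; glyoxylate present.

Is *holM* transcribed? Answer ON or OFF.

ON

Glyoxylate is present, so KosW is inactive.
Required activator KosW is absent, so *nerR* is not transcribed.
So NerR is not produced.
Mevalonate is present, so QuvL is inactive.
With no repressor bound, *fubV* is transcribed.
So FubV is produced and active.
With repressor FubV bound, *morV* is not transcribed.
So MorV is not produced.
Quinate is absent, so LutH is active.
No repressor is bound and LutH is active, so *torL* is transcribed.
So TorL is produced and active.
No repressor is bound and TorL is active, so *holM* is transcribed.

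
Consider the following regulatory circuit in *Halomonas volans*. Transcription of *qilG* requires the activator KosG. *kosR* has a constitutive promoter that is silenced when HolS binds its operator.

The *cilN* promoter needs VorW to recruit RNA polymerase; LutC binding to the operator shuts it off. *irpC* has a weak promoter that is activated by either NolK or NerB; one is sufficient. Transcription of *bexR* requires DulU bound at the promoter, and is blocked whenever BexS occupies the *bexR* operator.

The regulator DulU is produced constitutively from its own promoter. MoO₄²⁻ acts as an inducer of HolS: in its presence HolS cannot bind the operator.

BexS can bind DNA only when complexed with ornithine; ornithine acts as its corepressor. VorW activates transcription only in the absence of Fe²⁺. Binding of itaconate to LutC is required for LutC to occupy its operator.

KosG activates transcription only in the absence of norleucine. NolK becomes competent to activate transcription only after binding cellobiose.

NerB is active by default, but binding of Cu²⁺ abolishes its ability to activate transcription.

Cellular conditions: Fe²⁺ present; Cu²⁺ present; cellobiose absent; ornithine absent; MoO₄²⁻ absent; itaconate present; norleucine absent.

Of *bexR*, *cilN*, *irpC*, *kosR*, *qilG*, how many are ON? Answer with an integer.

2

DulU is produced constitutively and is active.
Ornithine is absent, so BexS is inactive.
No repressor is bound and DulU is active, so *bexR* is transcribed.
→ *bexR* is ON.
Itaconate is present, so LutC is active.
Fe²⁺ is present, so VorW is inactive.
With repressor LutC bound, *cilN* is not transcribed.
→ *cilN* is OFF.
Cellobiose is absent, so NolK is inactive.
Cu²⁺ is present, so NerB is inactive.
No activator is available at the *irpC* promoter, so *irpC* is not transcribed.
→ *irpC* is OFF.
MoO₄²⁻ is absent, so HolS is active.
With repressor HolS bound, *kosR* is not transcribed.
→ *kosR* is OFF.
Norleucine is absent, so KosG is active.
No repressor is bound and KosG is active, so *qilG* is transcribed.
→ *qilG* is ON.
2 of the 5 genes are transcribed.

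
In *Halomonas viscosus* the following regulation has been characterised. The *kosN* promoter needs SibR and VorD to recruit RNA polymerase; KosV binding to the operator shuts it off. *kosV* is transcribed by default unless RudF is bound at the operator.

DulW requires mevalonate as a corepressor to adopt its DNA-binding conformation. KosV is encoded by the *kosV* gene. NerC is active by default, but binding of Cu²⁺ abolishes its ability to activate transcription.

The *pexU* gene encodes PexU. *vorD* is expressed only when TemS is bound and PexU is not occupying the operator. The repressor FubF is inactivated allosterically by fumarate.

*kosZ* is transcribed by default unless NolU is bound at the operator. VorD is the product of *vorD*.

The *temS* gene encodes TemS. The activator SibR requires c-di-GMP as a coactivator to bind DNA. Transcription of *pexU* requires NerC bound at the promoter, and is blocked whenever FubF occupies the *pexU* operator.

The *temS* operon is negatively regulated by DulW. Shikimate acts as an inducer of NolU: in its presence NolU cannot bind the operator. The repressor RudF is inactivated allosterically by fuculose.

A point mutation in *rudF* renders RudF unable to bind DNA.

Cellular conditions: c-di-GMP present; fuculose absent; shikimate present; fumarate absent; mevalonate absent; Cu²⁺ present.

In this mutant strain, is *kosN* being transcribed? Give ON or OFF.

c-di-GMP is present, so SibR is active.
Mevalonate is absent, so DulW is inactive.
With no repressor bound, *temS* is transcribed.
So TemS is produced and active.
Fumarate is absent, so FubF is active.
Cu²⁺ is present, so NerC is inactive.
With repressor FubF bound, *pexU* is not transcribed.
So PexU is not produced.
No repressor is bound and TemS is active, so *vorD* is transcribed.
So VorD is produced and active.
RudF is non-functional in this strain, so it has no effect.
With no repressor bound, *kosV* is transcribed.
So KosV is produced and active.
With repressor KosV bound, *kosN* is not transcribed.

OFF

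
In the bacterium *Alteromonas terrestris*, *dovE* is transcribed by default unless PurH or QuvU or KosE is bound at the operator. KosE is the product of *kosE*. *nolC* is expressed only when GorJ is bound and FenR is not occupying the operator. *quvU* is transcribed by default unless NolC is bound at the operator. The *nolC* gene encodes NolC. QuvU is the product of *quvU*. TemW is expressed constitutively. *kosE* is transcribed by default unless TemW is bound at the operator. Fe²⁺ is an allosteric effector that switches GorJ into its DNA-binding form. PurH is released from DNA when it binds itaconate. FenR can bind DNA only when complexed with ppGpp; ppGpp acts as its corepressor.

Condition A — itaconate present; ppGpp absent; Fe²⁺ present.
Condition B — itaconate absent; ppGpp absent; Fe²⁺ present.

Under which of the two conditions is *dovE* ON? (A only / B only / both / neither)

Condition A:
Itaconate is present, so PurH is inactive.
ppGpp is absent, so FenR is inactive.
Fe²⁺ is present, so GorJ is active.
No repressor is bound and GorJ is active, so *nolC* is transcribed.
So NolC is produced and active.
With repressor NolC bound, *quvU* is not transcribed.
So QuvU is not produced.
TemW is produced constitutively and is active.
With repressor TemW bound, *kosE* is not transcribed.
So KosE is not produced.
With no repressor bound, *dovE* is transcribed.
→ *dovE* is ON in A.
Condition B:
Itaconate is absent, so PurH is active.
ppGpp is absent, so FenR is inactive.
Fe²⁺ is present, so GorJ is active.
No repressor is bound and GorJ is active, so *nolC* is transcribed.
So NolC is produced and active.
With repressor NolC bound, *quvU* is not transcribed.
So QuvU is not produced.
TemW is produced constitutively and is active.
With repressor TemW bound, *kosE* is not transcribed.
So KosE is not produced.
With repressor PurH bound, *dovE* is not transcribed.
→ *dovE* is OFF in B.

A only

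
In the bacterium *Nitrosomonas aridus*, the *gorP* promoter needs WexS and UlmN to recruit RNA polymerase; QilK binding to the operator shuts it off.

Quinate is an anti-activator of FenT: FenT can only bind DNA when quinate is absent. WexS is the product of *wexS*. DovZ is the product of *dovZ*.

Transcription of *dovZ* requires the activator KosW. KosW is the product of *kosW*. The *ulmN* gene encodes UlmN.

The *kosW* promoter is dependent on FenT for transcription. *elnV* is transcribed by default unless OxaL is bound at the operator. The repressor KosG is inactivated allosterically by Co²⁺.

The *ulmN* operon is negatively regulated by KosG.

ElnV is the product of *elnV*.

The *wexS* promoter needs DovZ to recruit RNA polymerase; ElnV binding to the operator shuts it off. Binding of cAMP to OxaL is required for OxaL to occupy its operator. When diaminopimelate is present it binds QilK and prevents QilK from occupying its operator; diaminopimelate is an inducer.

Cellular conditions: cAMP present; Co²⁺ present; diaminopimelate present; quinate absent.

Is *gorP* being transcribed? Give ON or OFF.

ON

Diaminopimelate is present, so QilK is inactive.
cAMP is present, so OxaL is active.
With repressor OxaL bound, *elnV* is not transcribed.
So ElnV is not produced.
Quinate is absent, so FenT is active.
No repressor is bound and FenT is active, so *kosW* is transcribed.
So KosW is produced and active.
No repressor is bound and KosW is active, so *dovZ* is transcribed.
So DovZ is produced and active.
No repressor is bound and DovZ is active, so *wexS* is transcribed.
So WexS is produced and active.
Co²⁺ is present, so KosG is inactive.
With no repressor bound, *ulmN* is transcribed.
So UlmN is produced and active.
No repressor is bound and WexS and UlmN are active, so *gorP* is transcribed.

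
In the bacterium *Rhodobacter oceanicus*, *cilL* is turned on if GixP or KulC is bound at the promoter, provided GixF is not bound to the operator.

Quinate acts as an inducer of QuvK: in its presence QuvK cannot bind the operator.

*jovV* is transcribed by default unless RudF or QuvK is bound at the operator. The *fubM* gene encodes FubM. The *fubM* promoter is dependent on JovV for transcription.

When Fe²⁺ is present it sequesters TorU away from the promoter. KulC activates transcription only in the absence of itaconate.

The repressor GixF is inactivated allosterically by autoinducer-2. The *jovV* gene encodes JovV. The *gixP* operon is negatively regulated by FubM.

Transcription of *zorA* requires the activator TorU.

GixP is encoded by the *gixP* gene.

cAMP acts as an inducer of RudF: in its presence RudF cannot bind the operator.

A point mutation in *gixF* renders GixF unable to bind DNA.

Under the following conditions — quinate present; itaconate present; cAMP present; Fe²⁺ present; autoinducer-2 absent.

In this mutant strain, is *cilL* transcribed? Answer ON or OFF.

OFF

cAMP is present, so RudF is inactive.
Quinate is present, so QuvK is inactive.
With no repressor bound, *jovV* is transcribed.
So JovV is produced and active.
No repressor is bound and JovV is active, so *fubM* is transcribed.
So FubM is produced and active.
With repressor FubM bound, *gixP* is not transcribed.
So GixP is not produced.
Itaconate is present, so KulC is inactive.
GixF is non-functional in this strain, so it has no effect.
No activator is available at the *cilL* promoter, so *cilL* is not transcribed.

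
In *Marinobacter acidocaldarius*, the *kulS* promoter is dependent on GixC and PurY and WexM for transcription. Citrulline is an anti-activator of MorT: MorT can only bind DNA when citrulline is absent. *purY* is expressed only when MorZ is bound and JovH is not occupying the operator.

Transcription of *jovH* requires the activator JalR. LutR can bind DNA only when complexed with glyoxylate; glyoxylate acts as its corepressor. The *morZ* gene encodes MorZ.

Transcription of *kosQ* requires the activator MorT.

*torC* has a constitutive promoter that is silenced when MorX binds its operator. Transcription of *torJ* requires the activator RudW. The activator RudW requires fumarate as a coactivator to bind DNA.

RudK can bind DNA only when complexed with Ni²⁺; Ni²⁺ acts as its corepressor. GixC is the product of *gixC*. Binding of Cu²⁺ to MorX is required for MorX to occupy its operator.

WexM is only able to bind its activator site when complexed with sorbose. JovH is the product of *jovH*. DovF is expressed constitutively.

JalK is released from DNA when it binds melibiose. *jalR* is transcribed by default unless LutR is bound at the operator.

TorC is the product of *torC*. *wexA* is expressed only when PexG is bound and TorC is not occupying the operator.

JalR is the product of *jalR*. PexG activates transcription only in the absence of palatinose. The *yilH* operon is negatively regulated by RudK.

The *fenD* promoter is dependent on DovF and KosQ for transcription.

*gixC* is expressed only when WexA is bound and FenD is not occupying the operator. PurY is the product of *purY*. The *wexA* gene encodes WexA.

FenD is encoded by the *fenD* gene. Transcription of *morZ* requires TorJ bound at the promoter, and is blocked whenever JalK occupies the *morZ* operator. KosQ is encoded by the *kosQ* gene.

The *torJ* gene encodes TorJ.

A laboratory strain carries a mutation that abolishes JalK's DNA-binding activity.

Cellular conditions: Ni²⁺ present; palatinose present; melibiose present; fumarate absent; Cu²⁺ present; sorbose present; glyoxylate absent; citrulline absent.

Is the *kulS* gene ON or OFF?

DovF is produced constitutively and is active.
Citrulline is absent, so MorT is active.
No repressor is bound and MorT is active, so *kosQ* is transcribed.
So KosQ is produced and active.
No repressor is bound and DovF and KosQ are active, so *fenD* is transcribed.
So FenD is produced and active.
Palatinose is present, so PexG is inactive.
Cu²⁺ is present, so MorX is active.
With repressor MorX bound, *torC* is not transcribed.
So TorC is not produced.
Required activator PexG is absent, so *wexA* is not transcribed.
So WexA is not produced.
With repressor FenD bound, *gixC* is not transcribed.
So GixC is not produced.
Fumarate is absent, so RudW is inactive.
Required activator RudW is absent, so *torJ* is not transcribed.
So TorJ is not produced.
JalK is non-functional in this strain, so it has no effect.
Required activator TorJ is absent, so *morZ* is not transcribed.
So MorZ is not produced.
Glyoxylate is absent, so LutR is inactive.
With no repressor bound, *jalR* is transcribed.
So JalR is produced and active.
No repressor is bound and JalR is active, so *jovH* is transcribed.
So JovH is produced and active.
With repressor JovH bound, *purY* is not transcribed.
So PurY is not produced.
Sorbose is present, so WexM is active.
Required activator GixC is absent, so *kulS* is not transcribed.

OFF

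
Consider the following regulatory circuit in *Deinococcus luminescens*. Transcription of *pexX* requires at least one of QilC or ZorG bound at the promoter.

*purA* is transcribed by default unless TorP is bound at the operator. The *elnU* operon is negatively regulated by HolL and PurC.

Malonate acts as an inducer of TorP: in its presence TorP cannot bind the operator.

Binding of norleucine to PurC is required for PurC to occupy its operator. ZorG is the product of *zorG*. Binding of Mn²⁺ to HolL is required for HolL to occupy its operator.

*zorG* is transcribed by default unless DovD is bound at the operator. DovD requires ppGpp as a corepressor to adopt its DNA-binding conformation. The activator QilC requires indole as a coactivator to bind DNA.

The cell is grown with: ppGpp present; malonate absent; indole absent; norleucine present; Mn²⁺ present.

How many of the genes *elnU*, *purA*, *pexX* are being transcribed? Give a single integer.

Mn²⁺ is present, so HolL is active.
Norleucine is present, so PurC is active.
With repressor HolL bound, *elnU* is not transcribed.
→ *elnU* is OFF.
Malonate is absent, so TorP is active.
With repressor TorP bound, *purA* is not transcribed.
→ *purA* is OFF.
Indole is absent, so QilC is inactive.
ppGpp is present, so DovD is active.
With repressor DovD bound, *zorG* is not transcribed.
So ZorG is not produced.
No activator is available at the *pexX* promoter, so *pexX* is not transcribed.
→ *pexX* is OFF.
0 of the 3 genes are transcribed.

0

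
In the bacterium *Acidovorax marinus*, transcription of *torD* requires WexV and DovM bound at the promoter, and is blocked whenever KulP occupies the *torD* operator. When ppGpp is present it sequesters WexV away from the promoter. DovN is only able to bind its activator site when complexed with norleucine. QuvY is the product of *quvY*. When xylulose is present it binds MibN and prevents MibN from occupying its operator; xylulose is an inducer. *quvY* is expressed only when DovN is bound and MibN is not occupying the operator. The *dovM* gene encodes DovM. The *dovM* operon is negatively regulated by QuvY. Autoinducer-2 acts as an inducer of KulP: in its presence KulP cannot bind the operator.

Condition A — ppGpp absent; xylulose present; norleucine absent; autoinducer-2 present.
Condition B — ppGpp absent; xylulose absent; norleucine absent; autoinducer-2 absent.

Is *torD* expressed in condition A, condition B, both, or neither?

A only

Condition A:
ppGpp is absent, so WexV is active.
Xylulose is present, so MibN is inactive.
Norleucine is absent, so DovN is inactive.
Required activator DovN is absent, so *quvY* is not transcribed.
So QuvY is not produced.
With no repressor bound, *dovM* is transcribed.
So DovM is produced and active.
Autoinducer-2 is present, so KulP is inactive.
No repressor is bound and WexV and DovM are active, so *torD* is transcribed.
→ *torD* is ON in A.
Condition B:
ppGpp is absent, so WexV is active.
Xylulose is absent, so MibN is active.
Norleucine is absent, so DovN is inactive.
With repressor MibN bound, *quvY* is not transcribed.
So QuvY is not produced.
With no repressor bound, *dovM* is transcribed.
So DovM is produced and active.
Autoinducer-2 is absent, so KulP is active.
With repressor KulP bound, *torD* is not transcribed.
→ *torD* is OFF in B.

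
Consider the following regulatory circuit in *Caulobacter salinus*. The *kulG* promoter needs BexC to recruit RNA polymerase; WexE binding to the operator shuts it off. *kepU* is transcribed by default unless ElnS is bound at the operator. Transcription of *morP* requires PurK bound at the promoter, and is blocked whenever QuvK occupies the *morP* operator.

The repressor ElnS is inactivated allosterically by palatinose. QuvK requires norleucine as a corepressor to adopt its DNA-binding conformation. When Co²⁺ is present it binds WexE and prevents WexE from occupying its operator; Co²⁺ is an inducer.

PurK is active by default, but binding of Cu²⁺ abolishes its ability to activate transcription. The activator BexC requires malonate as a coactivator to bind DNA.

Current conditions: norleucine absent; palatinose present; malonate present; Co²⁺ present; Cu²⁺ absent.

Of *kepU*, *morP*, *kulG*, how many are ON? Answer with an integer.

Palatinose is present, so ElnS is inactive.
With no repressor bound, *kepU* is transcribed.
→ *kepU* is ON.
Norleucine is absent, so QuvK is inactive.
Cu²⁺ is absent, so PurK is active.
No repressor is bound and PurK is active, so *morP* is transcribed.
→ *morP* is ON.
Malonate is present, so BexC is active.
Co²⁺ is present, so WexE is inactive.
No repressor is bound and BexC is active, so *kulG* is transcribed.
→ *kulG* is ON.
3 of the 3 genes are transcribed.

3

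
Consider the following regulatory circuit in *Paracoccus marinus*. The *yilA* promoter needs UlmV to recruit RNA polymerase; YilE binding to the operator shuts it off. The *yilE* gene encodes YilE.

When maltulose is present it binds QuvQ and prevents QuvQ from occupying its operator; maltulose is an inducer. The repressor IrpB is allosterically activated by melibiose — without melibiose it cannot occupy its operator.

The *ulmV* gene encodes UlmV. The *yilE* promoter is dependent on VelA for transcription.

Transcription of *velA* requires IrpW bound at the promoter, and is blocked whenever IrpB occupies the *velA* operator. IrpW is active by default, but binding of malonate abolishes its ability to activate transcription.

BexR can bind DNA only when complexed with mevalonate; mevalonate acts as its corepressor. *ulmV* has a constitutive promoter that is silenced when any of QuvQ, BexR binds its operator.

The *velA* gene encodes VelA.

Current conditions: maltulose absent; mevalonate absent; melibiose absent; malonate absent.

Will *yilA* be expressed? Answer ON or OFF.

OFF

Maltulose is absent, so QuvQ is active.
Mevalonate is absent, so BexR is inactive.
With repressor QuvQ bound, *ulmV* is not transcribed.
So UlmV is not produced.
Malonate is absent, so IrpW is active.
Melibiose is absent, so IrpB is inactive.
No repressor is bound and IrpW is active, so *velA* is transcribed.
So VelA is produced and active.
No repressor is bound and VelA is active, so *yilE* is transcribed.
So YilE is produced and active.
With repressor YilE bound, *yilA* is not transcribed.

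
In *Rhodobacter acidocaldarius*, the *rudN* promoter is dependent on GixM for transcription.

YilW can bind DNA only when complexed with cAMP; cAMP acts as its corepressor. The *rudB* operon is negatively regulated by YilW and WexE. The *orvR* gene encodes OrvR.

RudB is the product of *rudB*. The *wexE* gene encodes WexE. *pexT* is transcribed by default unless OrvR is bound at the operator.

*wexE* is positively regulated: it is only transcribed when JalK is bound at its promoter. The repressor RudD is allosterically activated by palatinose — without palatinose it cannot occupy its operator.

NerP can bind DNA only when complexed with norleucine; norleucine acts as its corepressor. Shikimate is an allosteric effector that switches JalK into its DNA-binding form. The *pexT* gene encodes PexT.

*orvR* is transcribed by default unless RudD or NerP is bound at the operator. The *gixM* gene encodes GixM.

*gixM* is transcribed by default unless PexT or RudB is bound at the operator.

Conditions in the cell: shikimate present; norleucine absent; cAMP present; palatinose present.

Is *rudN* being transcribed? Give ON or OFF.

Palatinose is present, so RudD is active.
Norleucine is absent, so NerP is inactive.
With repressor RudD bound, *orvR* is not transcribed.
So OrvR is not produced.
With no repressor bound, *pexT* is transcribed.
So PexT is produced and active.
cAMP is present, so YilW is active.
Shikimate is present, so JalK is active.
No repressor is bound and JalK is active, so *wexE* is transcribed.
So WexE is produced and active.
With repressor YilW bound, *rudB* is not transcribed.
So RudB is not produced.
With repressor PexT bound, *gixM* is not transcribed.
So GixM is not produced.
Required activator GixM is absent, so *rudN* is not transcribed.

OFF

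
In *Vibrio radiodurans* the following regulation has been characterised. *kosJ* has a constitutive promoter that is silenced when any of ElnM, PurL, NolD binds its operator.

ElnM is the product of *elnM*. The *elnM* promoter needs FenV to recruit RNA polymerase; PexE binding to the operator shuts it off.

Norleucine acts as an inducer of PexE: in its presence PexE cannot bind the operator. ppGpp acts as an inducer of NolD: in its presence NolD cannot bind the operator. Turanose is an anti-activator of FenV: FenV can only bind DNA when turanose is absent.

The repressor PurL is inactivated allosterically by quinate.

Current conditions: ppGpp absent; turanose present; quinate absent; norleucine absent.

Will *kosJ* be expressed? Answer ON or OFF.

Turanose is present, so FenV is inactive.
Norleucine is absent, so PexE is active.
With repressor PexE bound, *elnM* is not transcribed.
So ElnM is not produced.
Quinate is absent, so PurL is active.
ppGpp is absent, so NolD is active.
With repressor PurL bound, *kosJ* is not transcribed.

OFF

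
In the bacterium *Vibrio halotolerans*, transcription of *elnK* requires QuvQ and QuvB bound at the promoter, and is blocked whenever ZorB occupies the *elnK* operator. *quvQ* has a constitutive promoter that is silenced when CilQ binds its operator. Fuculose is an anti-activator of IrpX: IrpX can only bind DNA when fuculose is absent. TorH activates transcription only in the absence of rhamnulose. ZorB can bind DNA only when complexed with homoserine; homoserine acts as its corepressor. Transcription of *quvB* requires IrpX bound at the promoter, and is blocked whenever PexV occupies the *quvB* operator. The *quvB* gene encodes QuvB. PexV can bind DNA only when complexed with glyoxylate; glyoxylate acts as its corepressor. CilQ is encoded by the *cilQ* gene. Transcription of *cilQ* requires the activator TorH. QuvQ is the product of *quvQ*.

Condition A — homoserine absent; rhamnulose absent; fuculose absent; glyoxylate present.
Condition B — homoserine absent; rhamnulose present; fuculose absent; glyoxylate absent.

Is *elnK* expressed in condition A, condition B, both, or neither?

Condition A:
Homoserine is absent, so ZorB is inactive.
Rhamnulose is absent, so TorH is active.
No repressor is bound and TorH is active, so *cilQ* is transcribed.
So CilQ is produced and active.
With repressor CilQ bound, *quvQ* is not transcribed.
So QuvQ is not produced.
Fuculose is absent, so IrpX is active.
Glyoxylate is present, so PexV is active.
With repressor PexV bound, *quvB* is not transcribed.
So QuvB is not produced.
Required activator QuvQ is absent, so *elnK* is not transcribed.
→ *elnK* is OFF in A.
Condition B:
Homoserine is absent, so ZorB is inactive.
Rhamnulose is present, so TorH is inactive.
Required activator TorH is absent, so *cilQ* is not transcribed.
So CilQ is not produced.
With no repressor bound, *quvQ* is transcribed.
So QuvQ is produced and active.
Fuculose is absent, so IrpX is active.
Glyoxylate is absent, so PexV is inactive.
No repressor is bound and IrpX is active, so *quvB* is transcribed.
So QuvB is produced and active.
No repressor is bound and QuvQ and QuvB are active, so *elnK* is transcribed.
→ *elnK* is ON in B.

B only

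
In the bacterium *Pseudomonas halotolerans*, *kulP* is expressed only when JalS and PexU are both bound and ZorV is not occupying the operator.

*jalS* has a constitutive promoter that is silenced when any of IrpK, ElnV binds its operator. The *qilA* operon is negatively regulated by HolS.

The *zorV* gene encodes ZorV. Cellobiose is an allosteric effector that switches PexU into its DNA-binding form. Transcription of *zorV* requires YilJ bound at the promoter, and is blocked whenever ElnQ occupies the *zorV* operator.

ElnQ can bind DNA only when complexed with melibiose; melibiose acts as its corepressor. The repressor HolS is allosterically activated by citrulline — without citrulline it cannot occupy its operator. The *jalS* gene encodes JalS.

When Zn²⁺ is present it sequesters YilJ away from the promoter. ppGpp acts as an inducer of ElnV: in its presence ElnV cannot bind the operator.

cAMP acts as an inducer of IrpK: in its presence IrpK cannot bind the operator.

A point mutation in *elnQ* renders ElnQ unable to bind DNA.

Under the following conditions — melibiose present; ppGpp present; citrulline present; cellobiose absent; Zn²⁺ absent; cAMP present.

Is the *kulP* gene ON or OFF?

cAMP is present, so IrpK is inactive.
ppGpp is present, so ElnV is inactive.
With no repressor bound, *jalS* is transcribed.
So JalS is produced and active.
Cellobiose is absent, so PexU is inactive.
Zn²⁺ is absent, so YilJ is active.
ElnQ is non-functional in this strain, so it has no effect.
No repressor is bound and YilJ is active, so *zorV* is transcribed.
So ZorV is produced and active.
With repressor ZorV bound, *kulP* is not transcribed.

OFF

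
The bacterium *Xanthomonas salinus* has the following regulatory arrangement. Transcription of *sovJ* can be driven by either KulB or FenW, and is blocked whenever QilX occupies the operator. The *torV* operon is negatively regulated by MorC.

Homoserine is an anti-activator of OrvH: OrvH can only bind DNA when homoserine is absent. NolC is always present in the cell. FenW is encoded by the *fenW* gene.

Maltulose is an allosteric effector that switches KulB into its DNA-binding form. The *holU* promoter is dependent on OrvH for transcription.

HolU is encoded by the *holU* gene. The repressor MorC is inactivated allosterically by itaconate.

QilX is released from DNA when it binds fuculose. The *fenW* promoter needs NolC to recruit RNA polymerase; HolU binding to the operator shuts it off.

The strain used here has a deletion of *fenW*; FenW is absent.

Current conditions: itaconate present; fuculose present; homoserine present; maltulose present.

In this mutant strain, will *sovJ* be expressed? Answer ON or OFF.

Fuculose is present, so QilX is inactive.
Maltulose is present, so KulB is active.
FenW is non-functional in this strain, so it has no effect.
Activator KulB is present, so *sovJ* is transcribed.

ON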